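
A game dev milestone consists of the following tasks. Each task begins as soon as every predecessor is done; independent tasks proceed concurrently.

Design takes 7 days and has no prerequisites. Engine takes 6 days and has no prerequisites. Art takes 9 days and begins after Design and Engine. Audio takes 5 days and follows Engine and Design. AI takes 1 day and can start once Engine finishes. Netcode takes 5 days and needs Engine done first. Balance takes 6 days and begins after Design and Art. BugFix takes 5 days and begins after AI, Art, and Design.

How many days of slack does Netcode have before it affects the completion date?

11

Design→Art→Balance = 7+9+6 = 22 sets the makespan at 22 days.
Longest path through Netcode: 11 days (earliest finish 11, latest finish 22).
Slack of Netcode = 17 − 6 = 11 days.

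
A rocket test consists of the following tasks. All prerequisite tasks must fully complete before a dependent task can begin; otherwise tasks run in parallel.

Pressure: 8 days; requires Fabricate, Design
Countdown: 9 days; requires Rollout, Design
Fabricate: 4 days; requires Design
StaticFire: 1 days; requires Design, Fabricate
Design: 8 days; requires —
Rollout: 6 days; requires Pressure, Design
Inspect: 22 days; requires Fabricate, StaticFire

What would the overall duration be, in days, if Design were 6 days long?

Baseline: Design→Fabricate→Pressure→Rollout→Countdown = 8+4+8+6+9 = 35 → 35 days.
Since Design is critical, the -2 change carries straight to that chain (now 33 days).
That remains the longest chain; total 33 days.

33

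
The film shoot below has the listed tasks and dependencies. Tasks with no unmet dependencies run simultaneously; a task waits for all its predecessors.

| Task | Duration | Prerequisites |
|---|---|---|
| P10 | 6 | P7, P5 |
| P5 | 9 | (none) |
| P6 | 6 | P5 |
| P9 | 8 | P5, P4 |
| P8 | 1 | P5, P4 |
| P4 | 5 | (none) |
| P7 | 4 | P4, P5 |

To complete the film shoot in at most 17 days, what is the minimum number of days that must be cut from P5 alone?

2

Current finish: 19 days; target: 17.
P5 is on every critical path, so each day cut from P5 cuts the finish by one (this holds down to a finish of 15).
Need 19 − 17 = 2 days off P5 → P5 becomes 7 days, finish becomes 17.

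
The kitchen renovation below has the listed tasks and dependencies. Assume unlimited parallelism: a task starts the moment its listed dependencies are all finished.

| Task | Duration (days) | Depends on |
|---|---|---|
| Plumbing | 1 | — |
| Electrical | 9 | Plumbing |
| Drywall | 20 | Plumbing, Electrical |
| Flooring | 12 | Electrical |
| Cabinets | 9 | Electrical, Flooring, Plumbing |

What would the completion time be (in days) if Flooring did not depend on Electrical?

30

Original critical path: Plumbing→Electrical→Flooring→Cabinets = 1+9+12+9 = 31 ⇒ 31 days.
Without Electrical→Flooring, Flooring's earliest start moves from 10 to 0.
The longest chain is now Plumbing→Electrical→Drywall = 1+9+20 = 30, so the kitchen renovation takes 30 days.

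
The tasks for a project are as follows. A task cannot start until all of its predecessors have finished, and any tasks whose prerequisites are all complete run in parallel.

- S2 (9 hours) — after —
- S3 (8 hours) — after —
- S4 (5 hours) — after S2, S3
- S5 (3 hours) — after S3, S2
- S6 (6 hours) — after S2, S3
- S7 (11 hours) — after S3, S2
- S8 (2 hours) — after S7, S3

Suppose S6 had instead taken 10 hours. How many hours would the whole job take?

22

The binding path is S2→S7→S8 = 9+11+2 = 22; finish at 22 hours.
The longest path through S6 is only 15 hours, so S6 has float 7.
The critical path is still S2→S7→S8; finish is now 22 hours.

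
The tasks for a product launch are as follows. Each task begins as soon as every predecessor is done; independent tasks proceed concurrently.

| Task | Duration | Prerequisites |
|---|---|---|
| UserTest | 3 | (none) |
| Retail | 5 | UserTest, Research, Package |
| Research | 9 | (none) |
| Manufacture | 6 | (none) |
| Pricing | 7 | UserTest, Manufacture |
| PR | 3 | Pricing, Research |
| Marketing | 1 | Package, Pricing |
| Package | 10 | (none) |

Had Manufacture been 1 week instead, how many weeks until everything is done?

As given, the longest chain is Manufacture→Pricing→PR = 6+7+3 = 16, so the finish is 16 weeks.
Manufacture is on the critical path; changing it to 1 makes that path 11 weeks.
New critical path: Package→Retail = 10+5 = 15 ⇒ 15 weeks.

15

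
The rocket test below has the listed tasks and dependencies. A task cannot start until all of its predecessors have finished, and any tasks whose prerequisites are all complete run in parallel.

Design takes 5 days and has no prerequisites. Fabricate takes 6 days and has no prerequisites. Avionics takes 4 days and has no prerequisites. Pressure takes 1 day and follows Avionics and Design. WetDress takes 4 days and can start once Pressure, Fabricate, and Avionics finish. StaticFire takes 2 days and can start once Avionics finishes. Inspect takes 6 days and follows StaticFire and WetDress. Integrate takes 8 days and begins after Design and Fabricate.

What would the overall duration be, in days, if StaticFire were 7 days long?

17

Actual critical path: Design→Pressure→WetDress→Inspect = 5+1+4+6 = 16 ⇒ 16 days.
StaticFire is off the critical path — its longest chain is 12 days, giving 4 of slack.
The binding chain switches to Avionics→StaticFire→Inspect = 4+7+6 = 17; finish 17 days.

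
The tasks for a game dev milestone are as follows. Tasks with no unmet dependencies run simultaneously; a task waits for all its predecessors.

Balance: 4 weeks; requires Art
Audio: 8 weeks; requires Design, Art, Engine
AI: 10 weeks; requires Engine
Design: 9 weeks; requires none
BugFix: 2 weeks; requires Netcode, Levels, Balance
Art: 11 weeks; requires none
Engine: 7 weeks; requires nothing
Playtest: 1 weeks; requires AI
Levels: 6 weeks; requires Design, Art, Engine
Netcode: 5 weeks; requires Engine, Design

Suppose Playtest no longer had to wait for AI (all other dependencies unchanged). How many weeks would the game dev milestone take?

19

Original critical path: Art→Levels→BugFix = 11+6+2 = 19 ⇒ 19 weeks.
Without AI→Playtest, Playtest's earliest start moves from 17 to 0.
The longest chain is now Art→Levels→BugFix = 11+6+2 = 19, so the game dev milestone takes 19 weeks.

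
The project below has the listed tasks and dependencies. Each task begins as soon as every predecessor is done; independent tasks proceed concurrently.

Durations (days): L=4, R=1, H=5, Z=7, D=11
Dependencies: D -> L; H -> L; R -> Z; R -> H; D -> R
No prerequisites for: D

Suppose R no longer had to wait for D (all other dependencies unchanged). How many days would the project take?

15

Before: longest chain D→R→H→L = 11+1+5+4 = 21, finish 21.
Without D→R, R's earliest start moves from 11 to 0.
After: D→L = 11+4 = 15 → 15 days.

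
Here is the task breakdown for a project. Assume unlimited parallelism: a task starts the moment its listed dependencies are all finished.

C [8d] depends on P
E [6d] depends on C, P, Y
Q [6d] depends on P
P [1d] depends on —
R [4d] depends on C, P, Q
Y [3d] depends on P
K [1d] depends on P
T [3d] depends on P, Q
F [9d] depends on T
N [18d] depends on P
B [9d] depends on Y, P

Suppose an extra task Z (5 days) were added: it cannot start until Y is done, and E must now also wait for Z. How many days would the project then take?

Originally the project takes 19 days.
With Z inserted, E now waits for max(C, P, Y, Z).
New critical path: P→Q→T→F = 1+6+3+9 = 19 ⇒ 19 days.

19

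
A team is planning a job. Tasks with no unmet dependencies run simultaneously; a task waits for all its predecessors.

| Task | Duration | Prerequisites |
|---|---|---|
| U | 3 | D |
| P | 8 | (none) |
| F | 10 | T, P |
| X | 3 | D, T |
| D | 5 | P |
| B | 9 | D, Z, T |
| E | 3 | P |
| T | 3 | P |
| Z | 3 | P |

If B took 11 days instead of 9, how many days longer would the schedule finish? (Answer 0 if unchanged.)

Critical path before the change: P→D→B = 8+5+9 = 22 giving 22 days.
Since B is critical, the +2 change carries straight to that chain (now 24 days).
No other chain overtakes it, so the finish is 24 days.
Change in finish: 24 − 22 = +2 days.

2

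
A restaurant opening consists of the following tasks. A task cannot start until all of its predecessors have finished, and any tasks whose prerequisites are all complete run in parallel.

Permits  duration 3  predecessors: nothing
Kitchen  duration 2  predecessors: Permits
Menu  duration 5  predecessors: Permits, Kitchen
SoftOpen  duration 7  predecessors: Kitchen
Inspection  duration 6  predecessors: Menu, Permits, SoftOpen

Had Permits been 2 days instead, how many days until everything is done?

Baseline: Permits→Kitchen→SoftOpen→Inspection = 3+2+7+6 = 18 → 18 days.
Since Permits is critical, the -1 change carries straight to that chain (now 17 days).
No other chain overtakes it, so the finish is 17 days.

17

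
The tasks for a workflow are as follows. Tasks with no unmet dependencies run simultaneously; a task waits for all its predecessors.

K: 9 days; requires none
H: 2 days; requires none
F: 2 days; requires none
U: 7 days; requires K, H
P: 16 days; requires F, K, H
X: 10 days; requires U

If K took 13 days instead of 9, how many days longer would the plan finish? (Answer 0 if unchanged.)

4

Baseline: K→U→X = 9+7+10 = 26 → 26 days.
K lies on that path, so at 13 days the path becomes 30 days.
The critical path is still K→U→X; finish is now 30 days.
Change in finish: 30 − 26 = +4 days.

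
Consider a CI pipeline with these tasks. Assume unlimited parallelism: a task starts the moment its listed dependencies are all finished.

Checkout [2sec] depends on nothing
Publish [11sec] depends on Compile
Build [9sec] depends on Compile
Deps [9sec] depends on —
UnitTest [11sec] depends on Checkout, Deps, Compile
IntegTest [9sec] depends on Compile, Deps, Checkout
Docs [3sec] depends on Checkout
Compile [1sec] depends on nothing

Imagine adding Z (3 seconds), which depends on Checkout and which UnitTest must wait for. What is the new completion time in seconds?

20

Originally the project takes 20 seconds.
With Z inserted, UnitTest now waits for max(Checkout, Deps, Compile, Z).
New critical path: Deps→UnitTest = 9+11 = 20 ⇒ 20 seconds.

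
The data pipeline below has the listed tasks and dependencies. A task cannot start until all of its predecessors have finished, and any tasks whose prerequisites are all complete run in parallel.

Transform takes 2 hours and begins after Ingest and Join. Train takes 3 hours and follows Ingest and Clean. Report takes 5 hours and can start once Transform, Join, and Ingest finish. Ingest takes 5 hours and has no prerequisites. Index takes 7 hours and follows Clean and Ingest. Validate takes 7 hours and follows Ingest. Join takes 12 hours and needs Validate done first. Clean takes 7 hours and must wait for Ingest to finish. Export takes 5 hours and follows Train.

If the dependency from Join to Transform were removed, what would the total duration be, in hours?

Original critical path: Ingest→Validate→Join→Transform→Report = 5+7+12+2+5 = 31 ⇒ 31 hours.
Without Join→Transform, Transform's earliest start moves from 24 to 5.
The longest chain is now Ingest→Validate→Join→Report = 5+7+12+5 = 29, so the job takes 29 hours.

29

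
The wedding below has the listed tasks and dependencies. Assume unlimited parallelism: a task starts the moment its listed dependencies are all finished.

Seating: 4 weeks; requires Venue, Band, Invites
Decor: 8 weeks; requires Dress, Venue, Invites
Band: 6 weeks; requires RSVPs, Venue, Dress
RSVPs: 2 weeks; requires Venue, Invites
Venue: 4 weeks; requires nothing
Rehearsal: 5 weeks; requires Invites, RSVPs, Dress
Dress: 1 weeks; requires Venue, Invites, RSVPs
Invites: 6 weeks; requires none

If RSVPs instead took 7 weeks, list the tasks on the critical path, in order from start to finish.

Invites, RSVPs, Dress, Band, Seating

Critical path before the change: Invites→RSVPs→Dress→Band→Seating = 6+2+1+6+4 = 19 giving 19 weeks.
RSVPs is on the critical path; changing it to 7 makes that path 24 weeks.
The critical path is still Invites→RSVPs→Dress→Band→Seating; finish is now 24 weeks.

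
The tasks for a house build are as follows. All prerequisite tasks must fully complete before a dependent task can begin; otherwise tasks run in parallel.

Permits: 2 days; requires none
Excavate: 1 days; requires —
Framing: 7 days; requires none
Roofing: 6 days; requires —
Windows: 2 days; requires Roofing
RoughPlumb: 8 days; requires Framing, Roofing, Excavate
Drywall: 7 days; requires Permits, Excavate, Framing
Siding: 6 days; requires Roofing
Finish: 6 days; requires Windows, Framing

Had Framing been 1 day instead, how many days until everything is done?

The binding path is Framing→RoughPlumb = 7+8 = 15; finish at 15 days.
Since Framing is critical, the -6 change carries straight to that chain (now 9 days).
Now Roofing→Windows→Finish = 6+2+6 = 14 is longest, so the finish becomes 14 days.

14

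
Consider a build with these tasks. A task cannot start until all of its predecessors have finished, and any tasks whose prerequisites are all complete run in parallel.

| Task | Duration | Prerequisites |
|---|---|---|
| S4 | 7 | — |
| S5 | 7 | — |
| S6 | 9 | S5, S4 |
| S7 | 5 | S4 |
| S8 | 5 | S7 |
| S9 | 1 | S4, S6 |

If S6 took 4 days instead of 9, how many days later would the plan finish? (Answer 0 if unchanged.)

The binding path is S4→S6→S9 = 7+9+1 = 17; finish at 17 days.
S6 is on the critical path; changing it to 4 makes that path 12 days.
Now S4→S7→S8 = 7+5+5 = 17 is longest, so the finish becomes 17 days.
Change in finish: 17 − 17 = +0 days.

0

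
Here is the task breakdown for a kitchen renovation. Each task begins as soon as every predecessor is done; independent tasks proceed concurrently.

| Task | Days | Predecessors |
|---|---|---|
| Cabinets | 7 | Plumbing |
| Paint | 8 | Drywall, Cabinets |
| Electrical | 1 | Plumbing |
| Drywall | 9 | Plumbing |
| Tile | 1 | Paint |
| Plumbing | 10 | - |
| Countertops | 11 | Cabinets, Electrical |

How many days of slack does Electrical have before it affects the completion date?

6

The longest chain is Plumbing→Drywall→Paint→Tile = 10+9+8+1 = 28; overall finish 28 days.
Longest path through Electrical: 22 days (earliest finish 11, latest finish 17).
Float = 28 − 22 = 6.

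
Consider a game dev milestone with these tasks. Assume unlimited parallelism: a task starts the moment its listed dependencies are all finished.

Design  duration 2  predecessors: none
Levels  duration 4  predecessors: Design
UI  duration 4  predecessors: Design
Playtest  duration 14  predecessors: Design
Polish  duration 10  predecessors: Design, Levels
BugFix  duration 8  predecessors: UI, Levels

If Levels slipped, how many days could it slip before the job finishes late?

0

The longest chain is Design→Levels→Polish = 2+4+10 = 16; overall finish 16 days.
Levels finishes as early as 6 and must finish by 6.
Float = 16 − 16 = 0.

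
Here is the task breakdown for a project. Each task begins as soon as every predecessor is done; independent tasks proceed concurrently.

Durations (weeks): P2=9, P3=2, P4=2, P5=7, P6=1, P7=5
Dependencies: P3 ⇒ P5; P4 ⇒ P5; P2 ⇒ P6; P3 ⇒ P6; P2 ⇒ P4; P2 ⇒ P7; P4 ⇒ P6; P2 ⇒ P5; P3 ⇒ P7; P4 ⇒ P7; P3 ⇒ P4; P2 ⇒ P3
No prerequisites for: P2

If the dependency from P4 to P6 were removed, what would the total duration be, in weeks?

20

Original critical path: P2→P3→P4→P5 = 9+2+2+7 = 20 ⇒ 20 weeks.
Without P4→P6, P6's earliest start moves from 13 to 11.
New critical path: P2→P3→P4→P5 = 9+2+2+7 = 20 ⇒ 20 weeks.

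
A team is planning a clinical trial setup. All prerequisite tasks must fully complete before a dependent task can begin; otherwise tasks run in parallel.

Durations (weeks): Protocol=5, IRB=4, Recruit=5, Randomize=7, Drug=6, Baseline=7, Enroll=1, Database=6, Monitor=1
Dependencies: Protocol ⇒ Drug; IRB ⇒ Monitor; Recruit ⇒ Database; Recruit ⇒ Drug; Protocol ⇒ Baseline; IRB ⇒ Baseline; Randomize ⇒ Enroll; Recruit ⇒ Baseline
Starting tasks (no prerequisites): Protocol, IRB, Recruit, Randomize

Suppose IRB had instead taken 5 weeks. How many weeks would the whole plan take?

12

Actual critical path: Protocol→Baseline = 5+7 = 12 ⇒ 12 weeks.
IRB is off the critical path — its longest chain is 11 weeks, giving 1 of slack.
No other chain overtakes it, so the finish is 12 weeks.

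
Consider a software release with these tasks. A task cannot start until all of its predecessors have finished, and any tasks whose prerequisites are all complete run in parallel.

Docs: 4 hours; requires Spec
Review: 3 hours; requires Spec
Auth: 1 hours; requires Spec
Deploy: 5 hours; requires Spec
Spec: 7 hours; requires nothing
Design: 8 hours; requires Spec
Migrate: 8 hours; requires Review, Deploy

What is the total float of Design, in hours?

The longest chain is Spec→Deploy→Migrate = 7+5+8 = 20; overall finish 20 hours.
The longest chain containing Design totals 15 hours.
Float = 20 − 15 = 5.

5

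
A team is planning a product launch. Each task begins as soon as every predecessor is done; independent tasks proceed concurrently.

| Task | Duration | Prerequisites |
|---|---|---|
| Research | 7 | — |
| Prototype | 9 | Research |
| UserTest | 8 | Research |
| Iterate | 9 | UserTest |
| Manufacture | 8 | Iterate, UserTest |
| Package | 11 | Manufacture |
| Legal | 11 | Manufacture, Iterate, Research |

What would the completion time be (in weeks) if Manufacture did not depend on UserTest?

43

Before: longest chain Research→UserTest→Iterate→Manufacture→Package = 7+8+9+8+11 = 43, finish 43.
Dropping UserTest→Manufacture doesn't change Manufacture's earliest start (24); another predecessor still binds.
After: Research→UserTest→Iterate→Manufacture→Package = 7+8+9+8+11 = 43 → 43 weeks.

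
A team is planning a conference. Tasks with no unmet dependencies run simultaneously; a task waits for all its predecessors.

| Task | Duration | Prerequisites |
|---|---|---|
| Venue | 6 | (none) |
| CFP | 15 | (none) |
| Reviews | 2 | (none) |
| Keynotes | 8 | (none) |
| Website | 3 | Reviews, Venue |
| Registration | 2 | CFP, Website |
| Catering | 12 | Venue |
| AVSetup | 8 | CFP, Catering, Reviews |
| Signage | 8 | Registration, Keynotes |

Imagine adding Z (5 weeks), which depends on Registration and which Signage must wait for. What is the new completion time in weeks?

Originally the project takes 26 weeks.
With Z inserted, Signage now waits for max(Registration, Keynotes, Z).
New critical path: CFP→Registration→Z→Signage = 15+2+5+8 = 30 ⇒ 30 weeks.

30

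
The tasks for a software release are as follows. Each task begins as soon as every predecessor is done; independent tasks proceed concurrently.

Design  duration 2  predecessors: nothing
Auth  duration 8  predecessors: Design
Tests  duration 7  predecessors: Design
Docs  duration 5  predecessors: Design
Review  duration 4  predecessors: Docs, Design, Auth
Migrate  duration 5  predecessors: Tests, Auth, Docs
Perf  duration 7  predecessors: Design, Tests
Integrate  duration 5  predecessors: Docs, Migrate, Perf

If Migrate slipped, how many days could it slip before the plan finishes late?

Design→Tests→Perf→Integrate = 2+7+7+5 = 21 sets the makespan at 21 days.
Longest path through Migrate: 20 days (earliest finish 15, latest finish 16).
Slack of Migrate = 11 − 10 = 1 day.

1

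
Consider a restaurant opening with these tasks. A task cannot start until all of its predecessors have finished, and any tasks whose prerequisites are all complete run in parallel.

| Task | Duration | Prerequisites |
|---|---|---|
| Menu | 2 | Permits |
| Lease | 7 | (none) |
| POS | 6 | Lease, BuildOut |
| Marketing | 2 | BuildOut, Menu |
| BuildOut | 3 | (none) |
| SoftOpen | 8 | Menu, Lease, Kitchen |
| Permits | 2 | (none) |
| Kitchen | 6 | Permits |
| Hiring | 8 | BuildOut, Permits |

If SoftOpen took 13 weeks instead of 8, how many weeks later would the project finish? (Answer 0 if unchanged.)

5

Actual critical path: Permits→Kitchen→SoftOpen = 2+6+8 = 16 ⇒ 16 weeks.
Since SoftOpen is critical, the +5 change carries straight to that chain (now 21 weeks).
No other chain overtakes it, so the finish is 21 weeks.
Change in finish: 21 − 16 = +5 weeks.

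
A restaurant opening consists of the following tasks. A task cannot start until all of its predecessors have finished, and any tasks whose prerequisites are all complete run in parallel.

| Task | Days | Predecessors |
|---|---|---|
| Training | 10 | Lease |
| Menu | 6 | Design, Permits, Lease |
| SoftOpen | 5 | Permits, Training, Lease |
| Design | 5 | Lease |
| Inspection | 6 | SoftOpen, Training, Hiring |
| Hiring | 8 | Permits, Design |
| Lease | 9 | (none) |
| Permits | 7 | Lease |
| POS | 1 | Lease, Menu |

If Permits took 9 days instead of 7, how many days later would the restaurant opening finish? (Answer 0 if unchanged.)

2

Critical path before the change: Lease→Permits→Hiring→Inspection = 9+7+8+6 = 30 giving 30 days.
Permits lies on that path, so at 9 days the path becomes 32 days.
The critical path is still Lease→Permits→Hiring→Inspection; finish is now 32 days.
Change in finish: 32 − 30 = +2 days.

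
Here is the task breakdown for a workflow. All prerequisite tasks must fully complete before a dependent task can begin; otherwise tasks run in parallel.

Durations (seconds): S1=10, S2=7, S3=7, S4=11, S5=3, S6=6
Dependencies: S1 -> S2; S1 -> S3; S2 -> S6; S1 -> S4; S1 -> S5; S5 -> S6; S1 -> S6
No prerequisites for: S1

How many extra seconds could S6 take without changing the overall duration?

0

Critical path: S1→S2→S6 = 10+7+6 = 23, so the finish is 23 seconds.
The longest chain containing S6 totals 23 seconds.
Slack of S6 = 17 − 17 = 0 seconds.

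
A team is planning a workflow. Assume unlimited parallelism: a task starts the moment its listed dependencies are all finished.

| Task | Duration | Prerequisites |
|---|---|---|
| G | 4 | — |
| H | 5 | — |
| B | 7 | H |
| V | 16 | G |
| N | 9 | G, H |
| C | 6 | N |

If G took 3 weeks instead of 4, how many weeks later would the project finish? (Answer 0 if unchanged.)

Baseline: G→V = 4+16 = 20 → 20 weeks.
Since G is critical, the -1 change carries straight to that chain (now 19 weeks).
Now H→N→C = 5+9+6 = 20 is longest, so the finish becomes 20 weeks.
Change in finish: 20 − 20 = +0 weeks.

0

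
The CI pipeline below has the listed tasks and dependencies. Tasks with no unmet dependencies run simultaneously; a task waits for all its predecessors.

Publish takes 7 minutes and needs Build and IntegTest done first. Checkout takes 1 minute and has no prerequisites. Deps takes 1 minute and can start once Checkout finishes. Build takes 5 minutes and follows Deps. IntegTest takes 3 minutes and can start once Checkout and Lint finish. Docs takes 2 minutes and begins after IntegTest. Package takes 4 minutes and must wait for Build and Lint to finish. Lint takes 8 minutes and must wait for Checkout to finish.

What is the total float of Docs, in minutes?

5

Checkout→Lint→IntegTest→Publish = 1+8+3+7 = 19 sets the makespan at 19 minutes.
Docs finishes as early as 14 and must finish by 19.
So Docs can slip 19 − 14 = 5 minutes.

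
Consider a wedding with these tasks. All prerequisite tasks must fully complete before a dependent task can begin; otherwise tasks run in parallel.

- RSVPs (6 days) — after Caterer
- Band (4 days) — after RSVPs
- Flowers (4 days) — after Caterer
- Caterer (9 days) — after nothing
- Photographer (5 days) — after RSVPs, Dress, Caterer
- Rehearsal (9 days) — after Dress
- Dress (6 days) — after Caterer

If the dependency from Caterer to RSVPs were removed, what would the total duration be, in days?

With the dependency in place, Caterer→Dress→Rehearsal = 9+6+9 = 24 sets the finish at 24 days.
Without Caterer→RSVPs, RSVPs's earliest start moves from 9 to 0.
New critical path: Caterer→Dress→Rehearsal = 9+6+9 = 24 ⇒ 24 days.

24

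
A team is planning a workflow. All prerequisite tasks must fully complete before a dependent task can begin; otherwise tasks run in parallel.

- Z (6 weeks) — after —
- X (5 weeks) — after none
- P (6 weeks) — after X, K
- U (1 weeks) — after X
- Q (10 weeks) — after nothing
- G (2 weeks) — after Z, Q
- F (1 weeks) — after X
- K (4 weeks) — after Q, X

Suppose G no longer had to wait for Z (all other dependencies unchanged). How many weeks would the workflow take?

20

Before: longest chain Q→K→P = 10+4+6 = 20, finish 20.
Dropping Z→G doesn't change G's earliest start (10); another predecessor still binds.
After: Q→K→P = 10+4+6 = 20 → 20 weeks.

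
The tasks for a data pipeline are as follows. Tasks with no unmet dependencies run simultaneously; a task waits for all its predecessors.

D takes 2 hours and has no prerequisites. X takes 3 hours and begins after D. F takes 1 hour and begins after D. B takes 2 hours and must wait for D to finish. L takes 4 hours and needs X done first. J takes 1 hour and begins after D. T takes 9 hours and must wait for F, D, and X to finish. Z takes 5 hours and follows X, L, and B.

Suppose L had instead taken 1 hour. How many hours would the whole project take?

14

Baseline: D→X→L→Z = 2+3+4+5 = 14 → 14 hours.
Since L is critical, the -3 change carries straight to that chain (now 11 hours).
Now D→X→T = 2+3+9 = 14 is longest, so the finish becomes 14 hours.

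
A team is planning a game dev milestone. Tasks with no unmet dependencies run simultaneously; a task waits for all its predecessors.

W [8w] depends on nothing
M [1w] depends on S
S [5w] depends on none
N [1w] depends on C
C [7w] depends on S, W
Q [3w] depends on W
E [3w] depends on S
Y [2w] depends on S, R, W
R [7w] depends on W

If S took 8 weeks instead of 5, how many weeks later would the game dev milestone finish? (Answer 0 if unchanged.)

As given, the longest chain is W→R→Y = 8+7+2 = 17, so the finish is 17 weeks.
S is off the critical path — its longest chain is 13 weeks, giving 4 of slack.
The critical path is still W→R→Y; finish is now 17 weeks.
Change in finish: 17 − 17 = +0 weeks.

0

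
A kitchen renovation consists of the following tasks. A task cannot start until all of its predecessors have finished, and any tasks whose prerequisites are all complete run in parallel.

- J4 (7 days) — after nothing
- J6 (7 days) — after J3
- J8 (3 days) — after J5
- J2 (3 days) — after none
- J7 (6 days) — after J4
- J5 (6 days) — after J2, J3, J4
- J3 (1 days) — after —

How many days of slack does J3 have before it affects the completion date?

6

J4→J5→J8 = 7+6+3 = 16 sets the makespan at 16 days.
J3 finishes as early as 1 and must finish by 7.
So J3 can slip 7 − 1 = 6 days.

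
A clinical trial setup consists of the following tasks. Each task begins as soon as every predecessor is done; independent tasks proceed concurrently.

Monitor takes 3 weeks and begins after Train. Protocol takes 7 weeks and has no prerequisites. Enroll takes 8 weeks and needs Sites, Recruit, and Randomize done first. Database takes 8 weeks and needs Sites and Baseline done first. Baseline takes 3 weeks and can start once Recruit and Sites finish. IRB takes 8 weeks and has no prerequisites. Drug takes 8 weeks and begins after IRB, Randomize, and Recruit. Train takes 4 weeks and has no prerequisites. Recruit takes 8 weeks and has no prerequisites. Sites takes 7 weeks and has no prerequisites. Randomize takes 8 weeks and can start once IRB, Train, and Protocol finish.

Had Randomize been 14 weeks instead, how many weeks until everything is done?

30

Critical path before the change: IRB→Randomize→Drug = 8+8+8 = 24 giving 24 weeks.
Since Randomize is critical, the +6 change carries straight to that chain (now 30 weeks).
No other chain overtakes it, so the finish is 30 weeks.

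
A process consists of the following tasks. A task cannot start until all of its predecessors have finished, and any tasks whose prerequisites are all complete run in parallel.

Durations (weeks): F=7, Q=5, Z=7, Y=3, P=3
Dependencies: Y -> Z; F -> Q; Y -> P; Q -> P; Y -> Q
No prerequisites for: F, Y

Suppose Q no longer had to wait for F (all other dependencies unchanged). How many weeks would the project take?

11

With the dependency in place, F→Q→P = 7+5+3 = 15 sets the finish at 15 weeks.
Without F→Q, Q's earliest start moves from 7 to 3.
The longest chain is now Y→Q→P = 3+5+3 = 11, so the project takes 11 weeks.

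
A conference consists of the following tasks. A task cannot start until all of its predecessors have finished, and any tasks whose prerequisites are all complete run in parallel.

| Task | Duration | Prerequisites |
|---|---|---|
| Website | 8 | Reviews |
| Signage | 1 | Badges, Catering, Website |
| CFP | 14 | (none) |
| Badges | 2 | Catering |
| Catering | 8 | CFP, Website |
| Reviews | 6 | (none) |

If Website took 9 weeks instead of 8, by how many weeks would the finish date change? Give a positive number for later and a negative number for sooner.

1

Baseline: Reviews→Website→Catering→Badges→Signage = 6+8+8+2+1 = 25 → 25 weeks.
Since Website is critical, the +1 change carries straight to that chain (now 26 weeks).
That remains the longest chain; total 26 weeks.
Change in finish: 26 − 25 = +1 weeks.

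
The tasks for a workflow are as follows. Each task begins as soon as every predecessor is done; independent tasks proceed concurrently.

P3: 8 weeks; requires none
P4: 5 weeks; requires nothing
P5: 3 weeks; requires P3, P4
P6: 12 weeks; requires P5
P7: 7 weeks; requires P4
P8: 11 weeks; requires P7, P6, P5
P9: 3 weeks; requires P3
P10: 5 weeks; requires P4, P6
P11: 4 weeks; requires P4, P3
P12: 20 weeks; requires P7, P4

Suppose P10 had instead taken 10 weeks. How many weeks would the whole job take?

34

The binding path is P3→P5→P6→P8 = 8+3+12+11 = 34; finish at 34 weeks.
P10 is off the critical path — its longest chain is 28 weeks, giving 6 of slack.
The critical path is still P3→P5→P6→P8; finish is now 34 weeks.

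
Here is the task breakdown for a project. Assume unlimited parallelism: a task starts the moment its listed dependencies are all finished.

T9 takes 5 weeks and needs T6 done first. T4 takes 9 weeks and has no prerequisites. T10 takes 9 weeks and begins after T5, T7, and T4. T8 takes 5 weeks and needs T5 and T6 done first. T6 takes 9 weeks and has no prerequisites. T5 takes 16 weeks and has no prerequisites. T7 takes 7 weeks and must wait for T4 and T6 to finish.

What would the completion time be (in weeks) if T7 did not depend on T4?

With the dependency in place, T4→T7→T10 = 9+7+9 = 25 sets the finish at 25 weeks.
Dropping T4→T7 doesn't change T7's earliest start (9); another predecessor still binds.
After: T5→T10 = 16+9 = 25 → 25 weeks.

25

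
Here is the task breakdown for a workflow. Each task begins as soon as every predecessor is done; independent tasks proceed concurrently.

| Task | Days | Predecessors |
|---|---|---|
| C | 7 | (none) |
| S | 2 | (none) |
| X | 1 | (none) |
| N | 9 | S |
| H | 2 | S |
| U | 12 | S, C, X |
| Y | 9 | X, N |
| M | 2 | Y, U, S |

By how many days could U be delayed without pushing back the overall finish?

1

S→N→Y→M = 2+9+9+2 = 22 sets the makespan at 22 days.
U finishes as early as 19 and must finish by 20.
Float = 22 − 21 = 1.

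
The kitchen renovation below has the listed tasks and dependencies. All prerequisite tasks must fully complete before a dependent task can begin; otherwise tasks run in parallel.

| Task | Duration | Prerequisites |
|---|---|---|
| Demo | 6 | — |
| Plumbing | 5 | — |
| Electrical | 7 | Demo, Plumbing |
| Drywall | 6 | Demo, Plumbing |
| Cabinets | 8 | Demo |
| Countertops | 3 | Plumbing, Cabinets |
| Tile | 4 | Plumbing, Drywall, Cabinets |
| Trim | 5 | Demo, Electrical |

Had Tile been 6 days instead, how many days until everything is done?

The binding path is Demo→Cabinets→Tile = 6+8+4 = 18; finish at 18 days.
Tile is on the critical path; changing it to 6 makes that path 20 days.
No other chain overtakes it, so the finish is 20 days.

20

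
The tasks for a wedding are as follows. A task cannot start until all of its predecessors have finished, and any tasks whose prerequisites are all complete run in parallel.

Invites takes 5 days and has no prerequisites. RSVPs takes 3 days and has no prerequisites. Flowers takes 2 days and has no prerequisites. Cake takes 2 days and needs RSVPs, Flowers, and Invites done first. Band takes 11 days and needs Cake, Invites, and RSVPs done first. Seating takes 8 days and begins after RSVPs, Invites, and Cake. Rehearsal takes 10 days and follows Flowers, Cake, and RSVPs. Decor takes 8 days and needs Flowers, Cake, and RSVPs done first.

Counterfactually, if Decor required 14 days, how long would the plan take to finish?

As given, the longest chain is Invites→Cake→Band = 5+2+11 = 18, so the finish is 18 days.
Decor is off the critical path — its longest chain is 15 days, giving 3 of slack.
The binding chain switches to Invites→Cake→Decor = 5+2+14 = 21; finish 21 days.

21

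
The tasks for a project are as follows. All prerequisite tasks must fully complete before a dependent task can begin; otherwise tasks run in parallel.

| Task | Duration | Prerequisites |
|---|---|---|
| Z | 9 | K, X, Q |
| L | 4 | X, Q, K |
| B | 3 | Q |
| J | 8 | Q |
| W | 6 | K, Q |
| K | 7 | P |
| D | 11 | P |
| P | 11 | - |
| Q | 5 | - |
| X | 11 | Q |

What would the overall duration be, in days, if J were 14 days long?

As given, the longest chain is P→K→Z = 11+7+9 = 27, so the finish is 27 days.
The longest path through J is only 13 days, so J has float 14.
That remains the longest chain; total 27 days.

27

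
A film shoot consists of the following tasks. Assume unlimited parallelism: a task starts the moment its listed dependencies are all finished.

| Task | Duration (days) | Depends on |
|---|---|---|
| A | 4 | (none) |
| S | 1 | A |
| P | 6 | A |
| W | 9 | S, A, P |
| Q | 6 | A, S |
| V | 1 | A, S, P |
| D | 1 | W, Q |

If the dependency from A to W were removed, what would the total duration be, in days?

20

With the dependency in place, A→P→W→D = 4+6+9+1 = 20 sets the finish at 20 days.
Dropping A→W doesn't change W's earliest start (10); another predecessor still binds.
After: A→P→W→D = 4+6+9+1 = 20 → 20 days.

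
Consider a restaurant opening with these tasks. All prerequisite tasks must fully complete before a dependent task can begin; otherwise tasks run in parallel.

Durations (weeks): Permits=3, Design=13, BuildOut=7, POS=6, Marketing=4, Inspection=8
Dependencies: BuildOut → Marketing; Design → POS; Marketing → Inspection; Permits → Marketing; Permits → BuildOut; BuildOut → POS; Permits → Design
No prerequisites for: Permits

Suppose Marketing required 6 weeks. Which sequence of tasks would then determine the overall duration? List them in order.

As given, the longest chain is Permits→BuildOut→Marketing→Inspection = 3+7+4+8 = 22, so the finish is 22 weeks.
Marketing lies on that path, so at 6 weeks the path becomes 24 weeks.
The critical path is still Permits→BuildOut→Marketing→Inspection; finish is now 24 weeks.

Permits, BuildOut, Marketing, Inspection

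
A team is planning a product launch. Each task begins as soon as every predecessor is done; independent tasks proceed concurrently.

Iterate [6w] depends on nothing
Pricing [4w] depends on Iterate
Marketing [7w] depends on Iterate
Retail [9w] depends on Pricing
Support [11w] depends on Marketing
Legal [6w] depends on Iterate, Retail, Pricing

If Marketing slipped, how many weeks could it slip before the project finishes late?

1

Iterate→Pricing→Retail→Legal = 6+4+9+6 = 25 sets the makespan at 25 weeks.
Marketing finishes as early as 13 and must finish by 14.
So Marketing can slip 14 − 13 = 1 week.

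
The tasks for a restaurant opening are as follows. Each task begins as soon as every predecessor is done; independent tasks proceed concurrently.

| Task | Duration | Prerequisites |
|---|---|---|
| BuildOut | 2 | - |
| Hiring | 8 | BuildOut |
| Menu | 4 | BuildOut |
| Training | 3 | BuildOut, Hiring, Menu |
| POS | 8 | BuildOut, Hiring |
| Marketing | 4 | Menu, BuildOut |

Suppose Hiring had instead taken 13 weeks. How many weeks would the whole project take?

23

Baseline: BuildOut→Hiring→POS = 2+8+8 = 18 → 18 weeks.
Hiring is on the critical path; changing it to 13 makes that path 23 weeks.
That remains the longest chain; total 23 weeks.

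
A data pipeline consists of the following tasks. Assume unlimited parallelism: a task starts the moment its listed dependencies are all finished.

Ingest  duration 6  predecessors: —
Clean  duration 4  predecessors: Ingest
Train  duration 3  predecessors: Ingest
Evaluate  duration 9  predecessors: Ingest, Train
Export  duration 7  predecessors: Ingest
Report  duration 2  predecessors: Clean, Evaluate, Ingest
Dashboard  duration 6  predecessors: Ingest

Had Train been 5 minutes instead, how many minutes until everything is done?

Critical path before the change: Ingest→Train→Evaluate→Report = 6+3+9+2 = 20 giving 20 minutes.
Train is on the critical path; changing it to 5 makes that path 22 minutes.
No other chain overtakes it, so the finish is 22 minutes.

22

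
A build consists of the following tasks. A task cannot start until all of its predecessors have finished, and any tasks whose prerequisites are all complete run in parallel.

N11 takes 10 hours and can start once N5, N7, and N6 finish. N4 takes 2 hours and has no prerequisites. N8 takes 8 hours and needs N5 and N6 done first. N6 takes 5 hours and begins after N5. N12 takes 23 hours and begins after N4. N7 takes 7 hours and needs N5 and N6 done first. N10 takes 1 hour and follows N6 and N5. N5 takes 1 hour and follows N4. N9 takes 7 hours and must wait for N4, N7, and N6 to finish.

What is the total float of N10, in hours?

16

Critical path: N4→N5→N6→N7→N11 = 2+1+5+7+10 = 25, so the finish is 25 hours.
Longest path through N10: 9 hours (earliest finish 9, latest finish 25).
Float = 25 − 9 = 16.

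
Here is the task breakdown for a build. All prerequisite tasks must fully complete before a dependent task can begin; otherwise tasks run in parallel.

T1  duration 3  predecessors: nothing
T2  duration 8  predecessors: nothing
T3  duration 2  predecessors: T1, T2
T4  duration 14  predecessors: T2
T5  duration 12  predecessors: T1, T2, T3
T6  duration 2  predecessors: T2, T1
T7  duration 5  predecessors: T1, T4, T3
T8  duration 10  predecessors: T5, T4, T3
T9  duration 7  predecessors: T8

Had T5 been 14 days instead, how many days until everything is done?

As given, the longest chain is T2→T3→T5→T8→T9 = 8+2+12+10+7 = 39, so the finish is 39 days.
T5 is on the critical path; changing it to 14 makes that path 41 days.
The critical path is still T2→T3→T5→T8→T9; finish is now 41 days.

41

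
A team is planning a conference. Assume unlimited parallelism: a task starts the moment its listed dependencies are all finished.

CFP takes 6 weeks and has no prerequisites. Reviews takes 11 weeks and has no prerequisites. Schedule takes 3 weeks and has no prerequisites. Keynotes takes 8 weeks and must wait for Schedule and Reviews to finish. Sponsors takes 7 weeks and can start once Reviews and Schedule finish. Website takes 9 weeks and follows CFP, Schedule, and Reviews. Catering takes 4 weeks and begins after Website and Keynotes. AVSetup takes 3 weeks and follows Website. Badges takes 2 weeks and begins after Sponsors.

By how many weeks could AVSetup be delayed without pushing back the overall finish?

1

Reviews→Website→Catering = 11+9+4 = 24 sets the makespan at 24 weeks.
Longest path through AVSetup: 23 weeks (earliest finish 23, latest finish 24).
So AVSetup can slip 24 − 23 = 1 week.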